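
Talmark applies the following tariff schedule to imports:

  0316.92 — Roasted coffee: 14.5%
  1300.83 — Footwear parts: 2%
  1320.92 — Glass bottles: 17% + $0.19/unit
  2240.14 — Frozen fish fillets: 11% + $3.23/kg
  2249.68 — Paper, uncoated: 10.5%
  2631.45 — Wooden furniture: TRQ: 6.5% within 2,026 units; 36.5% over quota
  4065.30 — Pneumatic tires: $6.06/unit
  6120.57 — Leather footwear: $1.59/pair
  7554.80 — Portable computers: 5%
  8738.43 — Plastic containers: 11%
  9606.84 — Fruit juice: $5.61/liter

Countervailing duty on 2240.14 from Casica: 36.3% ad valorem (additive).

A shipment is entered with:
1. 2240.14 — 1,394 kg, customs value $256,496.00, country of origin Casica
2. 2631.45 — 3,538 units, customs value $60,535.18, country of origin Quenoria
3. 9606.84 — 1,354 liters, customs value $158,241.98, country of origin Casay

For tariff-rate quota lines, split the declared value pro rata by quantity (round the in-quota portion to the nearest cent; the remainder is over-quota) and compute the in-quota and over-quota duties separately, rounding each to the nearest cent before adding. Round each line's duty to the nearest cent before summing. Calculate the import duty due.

$145,117.06

Line 1 (2240.14, Casica, 1,394 kg, $256,496.00):
Base rate for 2240.14 is 11% + $3.23/kg.
Additional duty on 2240.14 from Casica: +36.3%. Applied ad valorem rate: 11% + 36.3% = 47.3%.
Duty = $256,496.00 × 47.3% + 1,394 × $3.23 = $125,825.23.
Line 2 (2631.45, Quenoria, 3,538 units, $60,535.18):
Code 2631.45 is under a tariff-rate quota (threshold 2,026 units). In-quota: 2,026 units at 6.5%; over-quota: 1,512 units at 36.5%.
Pro-rata value split: in-quota = $60,535.18 × 2,026/3,538 = $34,664.86; over-quota = $60,535.18 − $34,664.86 = $25,870.32.
In-quota duty = $34,664.86 × 6.5% = $2,253.22. Over-quota duty = $25,870.32 × 36.5% = $9,442.67.
Line duty = $2,253.22 + $9,442.67 = $11,695.89.
Line 3 (9606.84, Casay, 1,354 liters, $158,241.98):
Base rate for 9606.84 is $5.61/liter.
Duty = 1,354 × $5.61 = $7,595.94.
Total = $125,825.23 + $11,695.89 + $7,595.94 = $145,117.06.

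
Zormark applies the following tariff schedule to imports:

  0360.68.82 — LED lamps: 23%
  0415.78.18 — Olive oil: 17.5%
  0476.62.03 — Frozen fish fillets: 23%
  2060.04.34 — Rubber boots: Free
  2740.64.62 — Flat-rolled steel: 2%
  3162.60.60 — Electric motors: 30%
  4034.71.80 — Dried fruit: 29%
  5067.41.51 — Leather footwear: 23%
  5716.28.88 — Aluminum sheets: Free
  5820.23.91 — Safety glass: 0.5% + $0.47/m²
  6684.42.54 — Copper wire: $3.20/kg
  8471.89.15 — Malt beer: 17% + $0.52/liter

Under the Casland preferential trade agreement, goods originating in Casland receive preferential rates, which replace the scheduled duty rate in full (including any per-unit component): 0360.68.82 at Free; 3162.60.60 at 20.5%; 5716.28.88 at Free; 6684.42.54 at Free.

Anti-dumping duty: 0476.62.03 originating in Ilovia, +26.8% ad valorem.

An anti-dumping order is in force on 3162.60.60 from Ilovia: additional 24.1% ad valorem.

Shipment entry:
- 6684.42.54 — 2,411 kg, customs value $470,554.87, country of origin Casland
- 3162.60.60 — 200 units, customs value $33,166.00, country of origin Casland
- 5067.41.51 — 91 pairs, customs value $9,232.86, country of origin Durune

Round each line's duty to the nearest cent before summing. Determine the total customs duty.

Line 1 (6684.42.54, Casland, 2,411 kg, $470,554.87):
Base rate for 6684.42.54 is $3.20/kg.
Origin Casland qualifies under the Zormark–Casland agreement and 6684.42.54 is covered: preferential rate Free applies instead.
Duty = $470,554.87 × 0% = $0.00.
Line 2 (3162.60.60, Casland, 200 units, $33,166.00):
Base rate for 3162.60.60 is 30%.
Origin Casland qualifies under the Zormark–Casland agreement and 3162.60.60 is covered: preferential rate 20.5% applies instead.
The additional-duty order on 3162.60.60 targets Ilovia, not Casland; it does not apply.
Duty = $33,166.00 × 20.5% = $6,799.03.
Line 3 (5067.41.51, Durune, 91 pairs, $9,232.86):
Base rate for 5067.41.51 is 23%.
Duty = $9,232.86 × 23% = $2,123.56.
Total = $0.00 + $6,799.03 + $2,123.56 = $8,922.59.

$8,922.59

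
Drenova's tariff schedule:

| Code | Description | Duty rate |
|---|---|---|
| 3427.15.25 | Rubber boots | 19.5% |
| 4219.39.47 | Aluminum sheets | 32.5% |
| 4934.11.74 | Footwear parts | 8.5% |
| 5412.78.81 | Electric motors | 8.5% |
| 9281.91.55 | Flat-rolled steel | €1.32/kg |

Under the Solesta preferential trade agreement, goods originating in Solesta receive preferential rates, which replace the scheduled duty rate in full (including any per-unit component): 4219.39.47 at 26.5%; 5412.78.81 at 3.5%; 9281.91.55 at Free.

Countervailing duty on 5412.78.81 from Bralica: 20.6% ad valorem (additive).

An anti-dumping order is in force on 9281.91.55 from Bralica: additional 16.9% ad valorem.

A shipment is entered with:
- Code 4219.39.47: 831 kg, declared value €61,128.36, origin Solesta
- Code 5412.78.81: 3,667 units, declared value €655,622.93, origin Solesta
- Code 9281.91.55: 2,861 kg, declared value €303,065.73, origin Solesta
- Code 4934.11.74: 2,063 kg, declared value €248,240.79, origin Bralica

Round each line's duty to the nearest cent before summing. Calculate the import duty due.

€60,246.29

Line 1 (4219.39.47, Solesta, 831 kg, €61,128.36):
Base rate for 4219.39.47 is 32.5%.
Origin Solesta qualifies under the Drenova–Solesta agreement and 4219.39.47 is covered: preferential rate 26.5% applies instead.
Duty = €61,128.36 × 26.5% = €16,199.02.
Line 2 (5412.78.81, Solesta, 3,667 units, €655,622.93):
Base rate for 5412.78.81 is 8.5%.
Origin Solesta qualifies under the Drenova–Solesta agreement and 5412.78.81 is covered: preferential rate 3.5% applies instead.
The additional-duty order on 5412.78.81 targets Bralica, not Solesta; it does not apply.
Duty = €655,622.93 × 3.5% = €22,946.80.
Line 3 (9281.91.55, Solesta, 2,861 kg, €303,065.73):
Base rate for 9281.91.55 is €1.32/kg.
Origin Solesta qualifies under the Drenova–Solesta agreement and 9281.91.55 is covered: preferential rate Free applies instead.
The additional-duty order on 9281.91.55 targets Bralica, not Solesta; it does not apply.
Duty = €303,065.73 × 0% = €0.00.
Line 4 (4934.11.74, Bralica, 2,063 kg, €248,240.79):
Base rate for 4934.11.74 is 8.5%.
Duty = €248,240.79 × 8.5% = €21,100.47.
Total = €16,199.02 + €22,946.80 + €0.00 + €21,100.47 = €60,246.29.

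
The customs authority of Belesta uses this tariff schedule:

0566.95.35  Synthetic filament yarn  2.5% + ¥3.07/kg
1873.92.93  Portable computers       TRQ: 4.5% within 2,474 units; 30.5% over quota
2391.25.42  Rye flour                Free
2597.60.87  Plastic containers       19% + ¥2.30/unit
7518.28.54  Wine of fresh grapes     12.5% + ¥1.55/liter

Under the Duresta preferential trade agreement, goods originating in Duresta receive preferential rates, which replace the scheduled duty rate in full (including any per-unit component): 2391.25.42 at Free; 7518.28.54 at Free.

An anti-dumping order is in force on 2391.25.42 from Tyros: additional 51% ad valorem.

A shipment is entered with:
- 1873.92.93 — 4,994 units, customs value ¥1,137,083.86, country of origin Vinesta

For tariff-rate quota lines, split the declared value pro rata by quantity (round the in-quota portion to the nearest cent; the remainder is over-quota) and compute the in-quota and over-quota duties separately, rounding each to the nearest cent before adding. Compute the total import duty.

Line 1 (1873.92.93, Vinesta, 4,994 units, ¥1,137,083.86):
Code 1873.92.93 is under a tariff-rate quota (threshold 2,474 units). In-quota: 2,474 units at 4.5%; over-quota: 2,520 units at 30.5%.
Pro-rata value split: in-quota = ¥1,137,083.86 × 2,474/4,994 = ¥563,305.06; over-quota = ¥1,137,083.86 − ¥563,305.06 = ¥573,778.80.
In-quota duty = ¥563,305.06 × 4.5% = ¥25,348.73. Over-quota duty = ¥573,778.80 × 30.5% = ¥175,002.53.
Line duty = ¥25,348.73 + ¥175,002.53 = ¥200,351.26.

¥200,351.26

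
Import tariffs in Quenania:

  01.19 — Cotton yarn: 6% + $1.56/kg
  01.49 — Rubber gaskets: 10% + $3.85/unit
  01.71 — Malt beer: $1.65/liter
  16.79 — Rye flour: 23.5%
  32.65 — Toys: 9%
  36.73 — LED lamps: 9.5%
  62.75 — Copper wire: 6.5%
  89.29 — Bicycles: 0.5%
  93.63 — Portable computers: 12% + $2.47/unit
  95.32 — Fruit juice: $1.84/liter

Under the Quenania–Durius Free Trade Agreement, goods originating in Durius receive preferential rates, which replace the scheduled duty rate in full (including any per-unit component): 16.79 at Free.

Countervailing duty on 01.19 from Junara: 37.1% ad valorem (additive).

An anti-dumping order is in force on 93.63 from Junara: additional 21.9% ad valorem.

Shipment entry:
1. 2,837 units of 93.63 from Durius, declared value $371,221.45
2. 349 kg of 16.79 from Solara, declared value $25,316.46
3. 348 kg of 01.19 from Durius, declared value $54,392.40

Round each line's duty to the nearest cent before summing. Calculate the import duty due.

$61,309.75

Line 1 (93.63, Durius, 2,837 units, $371,221.45):
Base rate for 93.63 is 12% + $2.47/unit.
Origin Durius is the FTA partner but 93.63 is not on the preference list; base rate stands.
The additional-duty order on 93.63 targets Junara, not Durius; it does not apply.
Duty = $371,221.45 × 12% + 2,837 × $2.47 = $51,553.96.
Line 2 (16.79, Solara, 349 kg, $25,316.46):
Base rate for 16.79 is 23.5%.
16.79 has an FTA preferential rate, but origin Solara is not Durius; base rate stands.
Duty = $25,316.46 × 23.5% = $5,949.37.
Line 3 (01.19, Durius, 348 kg, $54,392.40):
Base rate for 01.19 is 6% + $1.56/kg.
Origin Durius is the FTA partner but 01.19 is not on the preference list; base rate stands.
The additional-duty order on 01.19 targets Junara, not Durius; it does not apply.
Duty = $54,392.40 × 6% + 348 × $1.56 = $3,806.42.
Total = $51,553.96 + $5,949.37 + $3,806.42 = $61,309.75.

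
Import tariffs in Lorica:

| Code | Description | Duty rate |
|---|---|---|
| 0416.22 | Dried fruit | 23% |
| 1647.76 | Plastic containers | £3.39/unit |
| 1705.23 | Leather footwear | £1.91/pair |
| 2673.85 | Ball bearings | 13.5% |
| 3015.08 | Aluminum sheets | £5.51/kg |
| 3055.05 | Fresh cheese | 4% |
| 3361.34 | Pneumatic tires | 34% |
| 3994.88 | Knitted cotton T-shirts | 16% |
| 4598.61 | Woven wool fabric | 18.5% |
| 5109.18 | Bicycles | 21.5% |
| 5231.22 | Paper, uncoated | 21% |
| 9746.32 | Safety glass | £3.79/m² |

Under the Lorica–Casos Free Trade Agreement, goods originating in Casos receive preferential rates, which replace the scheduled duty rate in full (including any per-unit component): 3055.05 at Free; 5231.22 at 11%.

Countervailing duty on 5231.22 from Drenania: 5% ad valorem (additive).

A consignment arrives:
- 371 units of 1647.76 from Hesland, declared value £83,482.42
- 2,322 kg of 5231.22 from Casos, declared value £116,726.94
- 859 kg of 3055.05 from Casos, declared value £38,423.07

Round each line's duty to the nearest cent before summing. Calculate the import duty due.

£14,097.65

Line 1 (1647.76, Hesland, 371 units, £83,482.42):
Base rate for 1647.76 is £3.39/unit.
Duty = 371 × £3.39 = £1,257.69.
Line 2 (5231.22, Casos, 2,322 kg, £116,726.94):
Base rate for 5231.22 is 21%.
Origin Casos qualifies under the Lorica–Casos agreement and 5231.22 is covered: preferential rate 11% applies instead.
The additional-duty order on 5231.22 targets Drenania, not Casos; it does not apply.
Duty = £116,726.94 × 11% = £12,839.96.
Line 3 (3055.05, Casos, 859 kg, £38,423.07):
Base rate for 3055.05 is 4%.
Origin Casos qualifies under the Lorica–Casos agreement and 3055.05 is covered: preferential rate Free applies instead.
Duty = £38,423.07 × 0% = £0.00.
Total = £1,257.69 + £12,839.96 + £0.00 = £14,097.65.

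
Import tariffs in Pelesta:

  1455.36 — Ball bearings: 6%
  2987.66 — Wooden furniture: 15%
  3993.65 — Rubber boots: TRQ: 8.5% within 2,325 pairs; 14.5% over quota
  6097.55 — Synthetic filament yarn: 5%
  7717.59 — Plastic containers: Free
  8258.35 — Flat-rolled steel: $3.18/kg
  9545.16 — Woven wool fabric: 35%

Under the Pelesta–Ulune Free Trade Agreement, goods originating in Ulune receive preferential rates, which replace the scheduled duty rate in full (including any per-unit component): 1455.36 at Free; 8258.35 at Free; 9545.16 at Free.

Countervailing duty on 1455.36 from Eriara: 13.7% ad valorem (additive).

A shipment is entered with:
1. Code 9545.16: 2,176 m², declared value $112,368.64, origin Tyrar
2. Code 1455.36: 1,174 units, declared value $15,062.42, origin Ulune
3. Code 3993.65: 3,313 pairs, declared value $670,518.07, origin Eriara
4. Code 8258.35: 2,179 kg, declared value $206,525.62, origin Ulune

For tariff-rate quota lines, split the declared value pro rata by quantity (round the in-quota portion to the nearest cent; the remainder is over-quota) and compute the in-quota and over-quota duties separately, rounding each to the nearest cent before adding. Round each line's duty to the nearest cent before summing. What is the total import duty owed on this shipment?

Line 1 (9545.16, Tyrar, 2,176 m², $112,368.64):
Base rate for 9545.16 is 35%.
9545.16 has an FTA preferential rate, but origin Tyrar is not Ulune; base rate stands.
Duty = $112,368.64 × 35% = $39,329.02.
Line 2 (1455.36, Ulune, 1,174 units, $15,062.42):
Base rate for 1455.36 is 6%.
Origin Ulune qualifies under the Pelesta–Ulune agreement and 1455.36 is covered: preferential rate Free applies instead.
The additional-duty order on 1455.36 targets Eriara, not Ulune; it does not apply.
Duty = $15,062.42 × 0% = $0.00.
Line 3 (3993.65, Eriara, 3,313 pairs, $670,518.07):
Code 3993.65 is under a tariff-rate quota (threshold 2,325 pairs). In-quota: 2,325 pairs at 8.5%; over-quota: 988 pairs at 14.5%.
Pro-rata value split: in-quota = $670,518.07 × 2,325/3,313 = $470,556.75; over-quota = $670,518.07 − $470,556.75 = $199,961.32.
In-quota duty = $470,556.75 × 8.5% = $39,997.32. Over-quota duty = $199,961.32 × 14.5% = $28,994.39.
Line duty = $39,997.32 + $28,994.39 = $68,991.71.
Line 4 (8258.35, Ulune, 2,179 kg, $206,525.62):
Base rate for 8258.35 is $3.18/kg.
Origin Ulune qualifies under the Pelesta–Ulune agreement and 8258.35 is covered: preferential rate Free applies instead.
Duty = $206,525.62 × 0% = $0.00.
Total = $39,329.02 + $0.00 + $68,991.71 + $0.00 = $108,320.73.

$108,320.73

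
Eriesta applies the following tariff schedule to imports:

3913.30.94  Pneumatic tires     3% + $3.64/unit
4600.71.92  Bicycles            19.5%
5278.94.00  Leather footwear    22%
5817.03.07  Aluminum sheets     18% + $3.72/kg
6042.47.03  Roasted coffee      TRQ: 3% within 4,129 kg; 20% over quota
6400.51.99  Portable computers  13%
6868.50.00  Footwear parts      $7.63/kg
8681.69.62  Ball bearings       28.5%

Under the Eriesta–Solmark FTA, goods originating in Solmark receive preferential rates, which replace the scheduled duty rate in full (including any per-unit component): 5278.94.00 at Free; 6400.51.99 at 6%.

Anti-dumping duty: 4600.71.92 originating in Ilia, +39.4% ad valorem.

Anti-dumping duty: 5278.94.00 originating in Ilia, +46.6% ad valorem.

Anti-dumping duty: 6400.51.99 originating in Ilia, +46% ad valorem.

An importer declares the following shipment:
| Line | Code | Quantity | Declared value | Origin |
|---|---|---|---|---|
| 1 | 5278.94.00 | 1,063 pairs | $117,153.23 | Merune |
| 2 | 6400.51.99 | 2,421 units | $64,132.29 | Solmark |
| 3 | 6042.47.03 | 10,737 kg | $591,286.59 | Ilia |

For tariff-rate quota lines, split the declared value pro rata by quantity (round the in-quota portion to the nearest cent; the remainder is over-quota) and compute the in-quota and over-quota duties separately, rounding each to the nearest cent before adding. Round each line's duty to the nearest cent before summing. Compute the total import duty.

Line 1 (5278.94.00, Merune, 1,063 pairs, $117,153.23):
Base rate for 5278.94.00 is 22%.
5278.94.00 has an FTA preferential rate, but origin Merune is not Solmark; base rate stands.
The additional-duty order on 5278.94.00 targets Ilia, not Merune; it does not apply.
Duty = $117,153.23 × 22% = $25,773.71.
Line 2 (6400.51.99, Solmark, 2,421 units, $64,132.29):
Base rate for 6400.51.99 is 13%.
Origin Solmark qualifies under the Eriesta–Solmark agreement and 6400.51.99 is covered: preferential rate 6% applies instead.
The additional-duty order on 6400.51.99 targets Ilia, not Solmark; it does not apply.
Duty = $64,132.29 × 6% = $3,847.94.
Line 3 (6042.47.03, Ilia, 10,737 kg, $591,286.59):
Code 6042.47.03 is under a tariff-rate quota (threshold 4,129 kg). In-quota: 4,129 kg at 3%; over-quota: 6,608 kg at 20%.
Pro-rata value split: in-quota = $591,286.59 × 4,129/10,737 = $227,384.03; over-quota = $591,286.59 − $227,384.03 = $363,902.56.
In-quota duty = $227,384.03 × 3% = $6,821.52. Over-quota duty = $363,902.56 × 20% = $72,780.51.
Line duty = $6,821.52 + $72,780.51 = $79,602.03.
Total = $25,773.71 + $3,847.94 + $79,602.03 = $109,223.68.

$109,223.68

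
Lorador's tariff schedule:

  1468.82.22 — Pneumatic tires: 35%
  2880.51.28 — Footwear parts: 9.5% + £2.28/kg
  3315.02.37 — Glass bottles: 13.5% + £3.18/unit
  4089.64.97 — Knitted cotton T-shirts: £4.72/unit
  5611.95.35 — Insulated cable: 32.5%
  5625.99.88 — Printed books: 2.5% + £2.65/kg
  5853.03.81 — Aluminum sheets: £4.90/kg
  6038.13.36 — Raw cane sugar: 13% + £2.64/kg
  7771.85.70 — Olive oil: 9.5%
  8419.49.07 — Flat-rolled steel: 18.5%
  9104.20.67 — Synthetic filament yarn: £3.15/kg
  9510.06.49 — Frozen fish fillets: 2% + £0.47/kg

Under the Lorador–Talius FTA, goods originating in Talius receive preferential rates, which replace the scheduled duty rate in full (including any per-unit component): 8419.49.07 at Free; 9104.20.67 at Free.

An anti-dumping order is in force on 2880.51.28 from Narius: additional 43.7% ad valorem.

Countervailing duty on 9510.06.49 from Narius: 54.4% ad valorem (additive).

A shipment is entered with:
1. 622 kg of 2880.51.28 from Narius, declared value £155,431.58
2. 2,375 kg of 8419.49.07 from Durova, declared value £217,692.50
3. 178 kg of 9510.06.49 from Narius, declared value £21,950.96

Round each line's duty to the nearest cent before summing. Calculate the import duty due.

£136,844.87

Line 1 (2880.51.28, Narius, 622 kg, £155,431.58):
Base rate for 2880.51.28 is 9.5% + £2.28/kg.
Additional duty on 2880.51.28 from Narius: +43.7%. Applied ad valorem rate: 9.5% + 43.7% = 53.2%.
Duty = £155,431.58 × 53.2% + 622 × £2.28 = £84,107.76.
Line 2 (8419.49.07, Durova, 2,375 kg, £217,692.50):
Base rate for 8419.49.07 is 18.5%.
8419.49.07 has an FTA preferential rate, but origin Durova is not Talius; base rate stands.
Duty = £217,692.50 × 18.5% = £40,273.11.
Line 3 (9510.06.49, Narius, 178 kg, £21,950.96):
Base rate for 9510.06.49 is 2% + £0.47/kg.
Additional duty on 9510.06.49 from Narius: +54.4%. Applied ad valorem rate: 2% + 54.4% = 56.4%.
Duty = £21,950.96 × 56.4% + 178 × £0.47 = £12,464.00.
Total = £84,107.76 + £40,273.11 + £12,464.00 = £136,844.87.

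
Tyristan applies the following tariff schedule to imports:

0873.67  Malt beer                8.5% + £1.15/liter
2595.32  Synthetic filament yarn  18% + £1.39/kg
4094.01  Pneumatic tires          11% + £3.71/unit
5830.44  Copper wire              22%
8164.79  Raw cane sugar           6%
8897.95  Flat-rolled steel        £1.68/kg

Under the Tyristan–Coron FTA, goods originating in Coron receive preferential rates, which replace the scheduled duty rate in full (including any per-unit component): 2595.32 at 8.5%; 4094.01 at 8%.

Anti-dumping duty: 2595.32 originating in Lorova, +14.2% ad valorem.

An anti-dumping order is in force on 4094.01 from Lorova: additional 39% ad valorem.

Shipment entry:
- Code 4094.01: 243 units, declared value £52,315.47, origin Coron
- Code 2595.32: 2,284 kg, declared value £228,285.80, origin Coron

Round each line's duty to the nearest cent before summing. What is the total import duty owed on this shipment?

Line 1 (4094.01, Coron, 243 units, £52,315.47):
Base rate for 4094.01 is 11% + £3.71/unit.
Origin Coron qualifies under the Tyristan–Coron agreement and 4094.01 is covered: preferential rate 8% applies instead.
The additional-duty order on 4094.01 targets Lorova, not Coron; it does not apply.
Duty = £52,315.47 × 8% = £4,185.24.
Line 2 (2595.32, Coron, 2,284 kg, £228,285.80):
Base rate for 2595.32 is 18% + £1.39/kg.
Origin Coron qualifies under the Tyristan–Coron agreement and 2595.32 is covered: preferential rate 8.5% applies instead.
The additional-duty order on 2595.32 targets Lorova, not Coron; it does not apply.
Duty = £228,285.80 × 8.5% = £19,404.29.
Total = £4,185.24 + £19,404.29 = £23,589.53.

£23,589.53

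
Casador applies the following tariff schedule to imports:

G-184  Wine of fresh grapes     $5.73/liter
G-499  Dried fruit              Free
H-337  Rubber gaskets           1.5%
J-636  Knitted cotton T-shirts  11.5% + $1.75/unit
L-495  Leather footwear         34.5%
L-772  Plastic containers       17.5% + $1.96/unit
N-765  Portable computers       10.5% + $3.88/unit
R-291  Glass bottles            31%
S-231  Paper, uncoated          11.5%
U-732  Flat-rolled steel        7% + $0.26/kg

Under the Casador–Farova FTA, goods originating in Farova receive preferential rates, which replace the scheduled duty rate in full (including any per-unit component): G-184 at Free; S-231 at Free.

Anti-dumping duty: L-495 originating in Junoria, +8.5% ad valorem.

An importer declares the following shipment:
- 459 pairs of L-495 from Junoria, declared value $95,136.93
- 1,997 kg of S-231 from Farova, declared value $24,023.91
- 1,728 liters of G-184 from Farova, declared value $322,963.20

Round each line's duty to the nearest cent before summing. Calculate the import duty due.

Line 1 (L-495, Junoria, 459 pairs, $95,136.93):
Base rate for L-495 is 34.5%.
Additional duty on L-495 from Junoria: +8.5%. Applied ad valorem rate: 34.5% + 8.5% = 43%.
Duty = $95,136.93 × 43% = $40,908.88.
Line 2 (S-231, Farova, 1,997 kg, $24,023.91):
Base rate for S-231 is 11.5%.
Origin Farova qualifies under the Casador–Farova agreement and S-231 is covered: preferential rate Free applies instead.
Duty = $24,023.91 × 0% = $0.00.
Line 3 (G-184, Farova, 1,728 liters, $322,963.20):
Base rate for G-184 is $5.73/liter.
Origin Farova qualifies under the Casador–Farova agreement and G-184 is covered: preferential rate Free applies instead.
Duty = $322,963.20 × 0% = $0.00.
Total = $40,908.88 + $0.00 + $0.00 = $40,908.88.

$40,908.88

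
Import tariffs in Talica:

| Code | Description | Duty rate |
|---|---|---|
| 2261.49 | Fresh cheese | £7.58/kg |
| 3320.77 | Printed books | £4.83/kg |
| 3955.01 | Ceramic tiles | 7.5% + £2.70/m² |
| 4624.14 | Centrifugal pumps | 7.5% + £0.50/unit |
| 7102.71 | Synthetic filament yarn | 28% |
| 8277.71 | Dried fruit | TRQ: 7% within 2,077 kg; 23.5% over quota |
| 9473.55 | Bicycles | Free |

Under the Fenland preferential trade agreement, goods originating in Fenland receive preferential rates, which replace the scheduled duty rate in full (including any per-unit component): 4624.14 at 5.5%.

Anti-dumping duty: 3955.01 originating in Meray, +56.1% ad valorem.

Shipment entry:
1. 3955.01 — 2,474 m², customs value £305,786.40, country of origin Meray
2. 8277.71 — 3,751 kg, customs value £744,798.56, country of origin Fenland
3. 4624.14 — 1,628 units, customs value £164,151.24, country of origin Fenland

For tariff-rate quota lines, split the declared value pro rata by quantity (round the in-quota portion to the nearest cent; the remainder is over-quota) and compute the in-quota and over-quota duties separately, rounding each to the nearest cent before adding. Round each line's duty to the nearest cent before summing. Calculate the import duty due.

Line 1 (3955.01, Meray, 2,474 m², £305,786.40):
Base rate for 3955.01 is 7.5% + £2.70/m².
Additional duty on 3955.01 from Meray: +56.1%. Applied ad valorem rate: 7.5% + 56.1% = 63.6%.
Duty = £305,786.40 × 63.6% + 2,474 × £2.70 = £201,159.95.
Line 2 (8277.71, Fenland, 3,751 kg, £744,798.56):
Code 8277.71 is under a tariff-rate quota (threshold 2,077 kg). In-quota: 2,077 kg at 7%; over-quota: 1,674 kg at 23.5%.
Pro-rata value split: in-quota = £744,798.56 × 2,077/3,751 = £412,409.12; over-quota = £744,798.56 − £412,409.12 = £332,389.44.
In-quota duty = £412,409.12 × 7% = £28,868.64. Over-quota duty = £332,389.44 × 23.5% = £78,111.52.
Line duty = £28,868.64 + £78,111.52 = £106,980.16.
Line 3 (4624.14, Fenland, 1,628 units, £164,151.24):
Base rate for 4624.14 is 7.5% + £0.50/unit.
Origin Fenland qualifies under the Talica–Fenland agreement and 4624.14 is covered: preferential rate 5.5% applies instead.
Duty = £164,151.24 × 5.5% = £9,028.32.
Total = £201,159.95 + £106,980.16 + £9,028.32 = £317,168.43.

£317,168.43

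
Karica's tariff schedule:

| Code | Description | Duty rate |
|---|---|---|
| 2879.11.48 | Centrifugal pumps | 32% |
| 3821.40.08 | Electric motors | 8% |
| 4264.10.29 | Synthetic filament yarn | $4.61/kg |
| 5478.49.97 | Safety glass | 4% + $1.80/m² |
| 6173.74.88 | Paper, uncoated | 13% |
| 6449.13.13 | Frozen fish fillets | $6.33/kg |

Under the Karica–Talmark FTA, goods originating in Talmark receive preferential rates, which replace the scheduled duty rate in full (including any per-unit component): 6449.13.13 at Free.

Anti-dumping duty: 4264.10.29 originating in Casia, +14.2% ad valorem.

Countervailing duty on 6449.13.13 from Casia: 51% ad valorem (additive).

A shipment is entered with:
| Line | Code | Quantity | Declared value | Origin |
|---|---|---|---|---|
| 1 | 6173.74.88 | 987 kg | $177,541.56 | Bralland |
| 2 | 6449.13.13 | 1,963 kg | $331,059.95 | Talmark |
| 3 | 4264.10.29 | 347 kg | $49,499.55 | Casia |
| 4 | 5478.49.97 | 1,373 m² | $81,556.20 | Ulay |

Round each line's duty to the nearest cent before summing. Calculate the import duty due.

Line 1 (6173.74.88, Bralland, 987 kg, $177,541.56):
Base rate for 6173.74.88 is 13%.
Duty = $177,541.56 × 13% = $23,080.40.
Line 2 (6449.13.13, Talmark, 1,963 kg, $331,059.95):
Base rate for 6449.13.13 is $6.33/kg.
Origin Talmark qualifies under the Karica–Talmark agreement and 6449.13.13 is covered: preferential rate Free applies instead.
The additional-duty order on 6449.13.13 targets Casia, not Talmark; it does not apply.
Duty = $331,059.95 × 0% = $0.00.
Line 3 (4264.10.29, Casia, 347 kg, $49,499.55):
Base rate for 4264.10.29 is $4.61/kg.
Additional duty on 4264.10.29 from Casia: +14.2% ad valorem. Applied ad valorem rate = 14.2%.
Duty = $49,499.55 × 14.2% + 347 × $4.61 = $8,628.61.
Line 4 (5478.49.97, Ulay, 1,373 m², $81,556.20):
Base rate for 5478.49.97 is 4% + $1.80/m².
Duty = $81,556.20 × 4% + 1,373 × $1.80 = $5,733.65.
Total = $23,080.40 + $0.00 + $8,628.61 + $5,733.65 = $37,442.66.

$37,442.66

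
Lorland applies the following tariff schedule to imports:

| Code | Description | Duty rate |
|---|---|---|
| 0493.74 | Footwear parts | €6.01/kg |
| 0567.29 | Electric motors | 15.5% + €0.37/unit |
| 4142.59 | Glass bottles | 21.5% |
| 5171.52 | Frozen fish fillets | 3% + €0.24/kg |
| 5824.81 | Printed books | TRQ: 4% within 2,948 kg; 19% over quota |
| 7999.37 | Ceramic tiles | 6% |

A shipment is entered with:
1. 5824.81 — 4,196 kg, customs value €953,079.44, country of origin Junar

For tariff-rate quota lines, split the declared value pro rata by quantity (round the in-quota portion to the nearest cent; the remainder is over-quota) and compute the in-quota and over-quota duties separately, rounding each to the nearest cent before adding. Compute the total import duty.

€80,643.79

Line 1 (5824.81, Junar, 4,196 kg, €953,079.44):
Code 5824.81 is under a tariff-rate quota (threshold 2,948 kg). In-quota: 2,948 kg at 4%; over-quota: 1,248 kg at 19%.
Pro-rata value split: in-quota = €953,079.44 × 2,948/4,196 = €669,608.72; over-quota = €953,079.44 − €669,608.72 = €283,470.72.
In-quota duty = €669,608.72 × 4% = €26,784.35. Over-quota duty = €283,470.72 × 19% = €53,859.44.
Line duty = €26,784.35 + €53,859.44 = €80,643.79.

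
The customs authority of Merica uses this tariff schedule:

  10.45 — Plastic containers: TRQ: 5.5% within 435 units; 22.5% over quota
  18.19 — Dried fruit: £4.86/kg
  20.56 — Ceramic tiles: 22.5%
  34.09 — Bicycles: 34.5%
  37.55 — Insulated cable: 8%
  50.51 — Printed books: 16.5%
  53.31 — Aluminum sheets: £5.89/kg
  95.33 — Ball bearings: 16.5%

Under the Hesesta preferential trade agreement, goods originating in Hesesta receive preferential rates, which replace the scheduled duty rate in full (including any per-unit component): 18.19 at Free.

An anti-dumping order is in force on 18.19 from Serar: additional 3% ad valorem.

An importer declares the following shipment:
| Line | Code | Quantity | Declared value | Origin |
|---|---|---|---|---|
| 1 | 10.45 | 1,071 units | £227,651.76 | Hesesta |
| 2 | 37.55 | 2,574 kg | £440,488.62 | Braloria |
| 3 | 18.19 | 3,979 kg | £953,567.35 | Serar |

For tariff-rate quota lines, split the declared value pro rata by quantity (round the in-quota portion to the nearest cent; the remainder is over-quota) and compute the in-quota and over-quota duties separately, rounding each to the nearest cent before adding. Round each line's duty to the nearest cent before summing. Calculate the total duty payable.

Line 1 (10.45, Hesesta, 1,071 units, £227,651.76):
Code 10.45 is under a tariff-rate quota (threshold 435 units). In-quota: 435 units at 5.5%; over-quota: 636 units at 22.5%.
Pro-rata value split: in-quota = £227,651.76 × 435/1,071 = £92,463.60; over-quota = £227,651.76 − £92,463.60 = £135,188.16.
In-quota duty = £92,463.60 × 5.5% = £5,085.50. Over-quota duty = £135,188.16 × 22.5% = £30,417.34.
Line duty = £5,085.50 + £30,417.34 = £35,502.84.
Line 2 (37.55, Braloria, 2,574 kg, £440,488.62):
Base rate for 37.55 is 8%.
Duty = £440,488.62 × 8% = £35,239.09.
Line 3 (18.19, Serar, 3,979 kg, £953,567.35):
Base rate for 18.19 is £4.86/kg.
18.19 has an FTA preferential rate, but origin Serar is not Hesesta; base rate stands.
Additional duty on 18.19 from Serar: +3% ad valorem. Applied ad valorem rate = 3%.
Duty = £953,567.35 × 3% + 3,979 × £4.86 = £47,944.96.
Total = £35,502.84 + £35,239.09 + £47,944.96 = £118,686.89.

£118,686.89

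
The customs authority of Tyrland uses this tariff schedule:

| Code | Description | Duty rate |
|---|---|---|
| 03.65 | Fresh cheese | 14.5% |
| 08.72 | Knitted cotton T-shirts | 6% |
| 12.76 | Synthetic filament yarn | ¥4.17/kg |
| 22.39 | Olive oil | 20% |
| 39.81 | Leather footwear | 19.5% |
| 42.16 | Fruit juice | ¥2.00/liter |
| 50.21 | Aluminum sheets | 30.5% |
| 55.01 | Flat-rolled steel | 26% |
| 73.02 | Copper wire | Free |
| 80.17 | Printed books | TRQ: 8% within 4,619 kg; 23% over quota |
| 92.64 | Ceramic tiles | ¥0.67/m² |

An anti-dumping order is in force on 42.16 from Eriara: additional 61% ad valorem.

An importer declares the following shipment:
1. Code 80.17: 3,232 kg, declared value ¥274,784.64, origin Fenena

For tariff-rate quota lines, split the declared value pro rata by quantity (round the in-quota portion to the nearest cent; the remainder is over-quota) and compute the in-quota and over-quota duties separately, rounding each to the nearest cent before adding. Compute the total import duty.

¥21,982.77

Line 1 (80.17, Fenena, 3,232 kg, ¥274,784.64):
Code 80.17 is under a tariff-rate quota (threshold 4,619 kg). Quantity 3,232 kg is within the quota, so the in-quota rate 8% applies to the full value.
Duty = ¥274,784.64 × 8% = ¥21,982.77.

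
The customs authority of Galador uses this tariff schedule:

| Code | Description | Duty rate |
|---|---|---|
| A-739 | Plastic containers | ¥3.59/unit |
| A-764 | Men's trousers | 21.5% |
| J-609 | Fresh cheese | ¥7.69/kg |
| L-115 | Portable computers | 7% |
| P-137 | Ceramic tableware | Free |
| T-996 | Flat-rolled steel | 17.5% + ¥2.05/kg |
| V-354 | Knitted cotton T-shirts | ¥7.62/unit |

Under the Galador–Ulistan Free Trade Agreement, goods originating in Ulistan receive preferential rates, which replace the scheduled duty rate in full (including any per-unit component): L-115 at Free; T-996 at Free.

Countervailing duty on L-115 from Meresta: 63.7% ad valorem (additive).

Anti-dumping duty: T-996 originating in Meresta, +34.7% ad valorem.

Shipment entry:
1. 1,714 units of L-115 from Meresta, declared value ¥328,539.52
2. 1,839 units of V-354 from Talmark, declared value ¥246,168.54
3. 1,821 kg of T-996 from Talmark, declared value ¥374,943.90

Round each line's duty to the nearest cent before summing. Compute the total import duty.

¥315,638.85

Line 1 (L-115, Meresta, 1,714 units, ¥328,539.52):
Base rate for L-115 is 7%.
L-115 has an FTA preferential rate, but origin Meresta is not Ulistan; base rate stands.
Additional duty on L-115 from Meresta: +63.7%. Applied ad valorem rate: 7% + 63.7% = 70.7%.
Duty = ¥328,539.52 × 70.7% = ¥232,277.44.
Line 2 (V-354, Talmark, 1,839 units, ¥246,168.54):
Base rate for V-354 is ¥7.62/unit.
Duty = 1,839 × ¥7.62 = ¥14,013.18.
Line 3 (T-996, Talmark, 1,821 kg, ¥374,943.90):
Base rate for T-996 is 17.5% + ¥2.05/kg.
T-996 has an FTA preferential rate, but origin Talmark is not Ulistan; base rate stands.
The additional-duty order on T-996 targets Meresta, not Talmark; it does not apply.
Duty = ¥374,943.90 × 17.5% + 1,821 × ¥2.05 = ¥69,348.23.
Total = ¥232,277.44 + ¥14,013.18 + ¥69,348.23 = ¥315,638.85.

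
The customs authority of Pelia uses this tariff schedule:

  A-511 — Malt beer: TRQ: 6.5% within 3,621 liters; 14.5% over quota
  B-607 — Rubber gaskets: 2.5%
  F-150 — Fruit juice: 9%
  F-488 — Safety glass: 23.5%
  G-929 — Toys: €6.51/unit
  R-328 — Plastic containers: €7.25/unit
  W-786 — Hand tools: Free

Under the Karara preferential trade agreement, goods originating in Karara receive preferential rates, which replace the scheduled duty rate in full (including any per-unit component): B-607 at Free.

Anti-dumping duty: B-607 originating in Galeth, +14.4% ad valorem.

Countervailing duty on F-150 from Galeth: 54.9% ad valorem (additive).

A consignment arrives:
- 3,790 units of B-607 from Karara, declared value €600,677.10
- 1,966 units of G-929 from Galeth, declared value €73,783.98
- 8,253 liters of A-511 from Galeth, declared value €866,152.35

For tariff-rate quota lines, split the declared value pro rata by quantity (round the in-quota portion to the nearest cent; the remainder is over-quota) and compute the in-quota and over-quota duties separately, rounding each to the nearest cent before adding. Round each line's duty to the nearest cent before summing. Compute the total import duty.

€107,988.84

Line 1 (B-607, Karara, 3,790 units, €600,677.10):
Base rate for B-607 is 2.5%.
Origin Karara qualifies under the Pelia–Karara agreement and B-607 is covered: preferential rate Free applies instead.
The additional-duty order on B-607 targets Galeth, not Karara; it does not apply.
Duty = €600,677.10 × 0% = €0.00.
Line 2 (G-929, Galeth, 1,966 units, €73,783.98):
Base rate for G-929 is €6.51/unit.
Duty = 1,966 × €6.51 = €12,798.66.
Line 3 (A-511, Galeth, 8,253 liters, €866,152.35):
Code A-511 is under a tariff-rate quota (threshold 3,621 liters). In-quota: 3,621 liters at 6.5%; over-quota: 4,632 liters at 14.5%.
Pro-rata value split: in-quota = €866,152.35 × 3,621/8,253 = €380,023.95; over-quota = €866,152.35 − €380,023.95 = €486,128.40.
In-quota duty = €380,023.95 × 6.5% = €24,701.56. Over-quota duty = €486,128.40 × 14.5% = €70,488.62.
Line duty = €24,701.56 + €70,488.62 = €95,190.18.
Total = €0.00 + €12,798.66 + €95,190.18 = €107,988.84.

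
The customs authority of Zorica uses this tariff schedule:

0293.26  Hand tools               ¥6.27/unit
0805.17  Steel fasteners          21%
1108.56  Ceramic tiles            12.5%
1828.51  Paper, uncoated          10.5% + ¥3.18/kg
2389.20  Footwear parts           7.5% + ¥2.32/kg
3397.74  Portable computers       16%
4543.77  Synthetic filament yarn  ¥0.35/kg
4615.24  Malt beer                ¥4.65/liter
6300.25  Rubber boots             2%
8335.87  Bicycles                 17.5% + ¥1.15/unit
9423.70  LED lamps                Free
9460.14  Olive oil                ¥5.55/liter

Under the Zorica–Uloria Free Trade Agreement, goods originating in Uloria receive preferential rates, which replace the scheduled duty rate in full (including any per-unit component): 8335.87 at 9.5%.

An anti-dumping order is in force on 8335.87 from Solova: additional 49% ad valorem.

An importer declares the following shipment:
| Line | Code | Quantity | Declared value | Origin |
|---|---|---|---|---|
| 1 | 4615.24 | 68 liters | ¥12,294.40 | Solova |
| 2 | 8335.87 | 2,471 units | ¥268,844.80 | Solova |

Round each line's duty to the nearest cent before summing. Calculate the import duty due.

Line 1 (4615.24, Solova, 68 liters, ¥12,294.40):
Base rate for 4615.24 is ¥4.65/liter.
Duty = 68 × ¥4.65 = ¥316.20.
Line 2 (8335.87, Solova, 2,471 units, ¥268,844.80):
Base rate for 8335.87 is 17.5% + ¥1.15/unit.
8335.87 has an FTA preferential rate, but origin Solova is not Uloria; base rate stands.
Additional duty on 8335.87 from Solova: +49%. Applied ad valorem rate: 17.5% + 49% = 66.5%.
Duty = ¥268,844.80 × 66.5% + 2,471 × ¥1.15 = ¥181,623.44.
Total = ¥316.20 + ¥181,623.44 = ¥181,939.64.

¥181,939.64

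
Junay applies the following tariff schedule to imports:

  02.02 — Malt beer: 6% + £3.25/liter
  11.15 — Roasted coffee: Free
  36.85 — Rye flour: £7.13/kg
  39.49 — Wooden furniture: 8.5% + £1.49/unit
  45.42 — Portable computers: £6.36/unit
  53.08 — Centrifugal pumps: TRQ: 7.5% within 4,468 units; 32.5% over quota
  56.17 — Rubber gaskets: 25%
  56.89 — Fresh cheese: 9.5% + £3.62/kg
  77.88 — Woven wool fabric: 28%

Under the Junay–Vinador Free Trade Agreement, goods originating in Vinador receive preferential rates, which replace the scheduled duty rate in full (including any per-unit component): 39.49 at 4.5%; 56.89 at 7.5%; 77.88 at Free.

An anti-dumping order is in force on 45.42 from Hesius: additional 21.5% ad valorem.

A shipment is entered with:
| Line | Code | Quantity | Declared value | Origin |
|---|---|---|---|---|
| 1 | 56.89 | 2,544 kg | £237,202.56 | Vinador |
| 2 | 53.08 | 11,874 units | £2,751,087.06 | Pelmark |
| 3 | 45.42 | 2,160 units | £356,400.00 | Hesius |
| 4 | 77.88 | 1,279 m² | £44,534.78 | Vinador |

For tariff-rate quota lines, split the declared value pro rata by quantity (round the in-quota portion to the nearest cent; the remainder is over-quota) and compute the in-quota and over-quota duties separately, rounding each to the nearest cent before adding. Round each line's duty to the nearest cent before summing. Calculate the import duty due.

£743,459.36

Line 1 (56.89, Vinador, 2,544 kg, £237,202.56):
Base rate for 56.89 is 9.5% + £3.62/kg.
Origin Vinador qualifies under the Junay–Vinador agreement and 56.89 is covered: preferential rate 7.5% applies instead.
Duty = £237,202.56 × 7.5% = £17,790.19.
Line 2 (53.08, Pelmark, 11,874 units, £2,751,087.06):
Code 53.08 is under a tariff-rate quota (threshold 4,468 units). In-quota: 4,468 units at 7.5%; over-quota: 7,406 units at 32.5%.
Pro-rata value split: in-quota = £2,751,087.06 × 4,468/11,874 = £1,035,190.92; over-quota = £2,751,087.06 − £1,035,190.92 = £1,715,896.14.
In-quota duty = £1,035,190.92 × 7.5% = £77,639.32. Over-quota duty = £1,715,896.14 × 32.5% = £557,666.25.
Line duty = £77,639.32 + £557,666.25 = £635,305.57.
Line 3 (45.42, Hesius, 2,160 units, £356,400.00):
Base rate for 45.42 is £6.36/unit.
Additional duty on 45.42 from Hesius: +21.5% ad valorem. Applied ad valorem rate = 21.5%.
Duty = £356,400.00 × 21.5% + 2,160 × £6.36 = £90,363.60.
Line 4 (77.88, Vinador, 1,279 m², £44,534.78):
Base rate for 77.88 is 28%.
Origin Vinador qualifies under the Junay–Vinador agreement and 77.88 is covered: preferential rate Free applies instead.
Duty = £44,534.78 × 0% = £0.00.
Total = £17,790.19 + £635,305.57 + £90,363.60 + £0.00 = £743,459.36.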